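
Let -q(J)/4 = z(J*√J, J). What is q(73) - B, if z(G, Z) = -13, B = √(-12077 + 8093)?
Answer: 52 - 4*I*√249 ≈ 52.0 - 63.119*I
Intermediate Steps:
B = 4*I*√249 (B = √(-3984) = 4*I*√249 ≈ 63.119*I)
q(J) = 52 (q(J) = -4*(-13) = 52)
q(73) - B = 52 - 4*I*√249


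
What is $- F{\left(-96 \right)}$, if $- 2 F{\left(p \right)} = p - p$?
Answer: $0$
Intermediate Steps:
$F{\left(p \right)} = 0$ ($F{\left(p \right)} = - \frac{p - p}{2} = \left(- \frac{1}{2}\right) 0 = 0$)
$- F{\left(-96 \right)} = \left(-1\right) 0 = 0$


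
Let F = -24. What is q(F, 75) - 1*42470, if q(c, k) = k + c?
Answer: -42419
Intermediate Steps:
q(c, k) = c + k
q(F, 75) - 1*42470 = (-24 + 75) - 1*42470 = 51 - 42470 = -42419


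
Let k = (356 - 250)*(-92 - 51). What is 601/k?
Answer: -601/15158 ≈ -0.039649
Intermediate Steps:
k = -15158 (k = 106*(-143) = -15158)
601/k = 601/(-15158) = 601*(-1/15158) = -601/15158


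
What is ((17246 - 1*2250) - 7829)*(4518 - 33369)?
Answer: -206775117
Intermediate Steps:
((17246 - 1*2250) - 7829)*(4518 - 33369) = ((17246 - 2250) - 7829)*(-28851) = (14996 - 7829)*(-28851) = 7167*(-28851) = -206775117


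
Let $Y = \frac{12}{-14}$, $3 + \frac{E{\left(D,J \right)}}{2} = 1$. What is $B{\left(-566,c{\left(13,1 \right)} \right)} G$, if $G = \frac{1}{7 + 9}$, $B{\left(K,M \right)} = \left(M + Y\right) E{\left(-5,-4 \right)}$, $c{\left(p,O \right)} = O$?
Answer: $- \frac{1}{28} \approx -0.035714$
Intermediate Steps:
$E{\left(D,J \right)} = -4$ ($E{\left(D,J \right)} = -6 + 2 \cdot 1 = -6 + 2 = -4$)
$Y = - \frac{6}{7}$ ($Y = 12 \left(- \frac{1}{14}\right) = - \frac{6}{7} \approx -0.85714$)
$B{\left(K,M \right)} = \frac{24}{7} - 4 M$ ($B{\left(K,M \right)} = \left(M - \frac{6}{7}\right) \left(-4\right) = \left(- \frac{6}{7} + M\right) \left(-4\right) = \frac{24}{7} - 4 M$)
$G = \frac{1}{16} \approx 0.0625$
$B{\left(-566,c{\left(13,1 \right)} \right)} G = \left(\frac{24}{7} - 4\right) \frac{1}{16} = \left(- \frac{4}{7}\right) \frac{1}{16} = - \frac{1}{28}$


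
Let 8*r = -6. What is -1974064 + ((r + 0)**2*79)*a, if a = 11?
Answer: -31577203/16 ≈ -1.9736e+6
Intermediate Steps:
r = -3/4 (r = (1/8)*(-6) = -3/4 ≈ -0.75000)
-1974064 + ((r + 0)**2*79)*a = -1974064 + ((-3/4 + 0)**2*79)*11 = -1974064 + ((-3/4)**2*79)*11 = -1974064 + ((9/16)*79)*11 = -1974064 + (711/16)*11 = -1974064 + 7821/16 = -31577203/16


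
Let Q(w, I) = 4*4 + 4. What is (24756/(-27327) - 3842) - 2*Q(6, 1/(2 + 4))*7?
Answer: -37555550/9109 ≈ -4122.9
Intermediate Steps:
Q(w, I) = 20 (Q(w, I) = 16 + 4 = 20)
(24756/(-27327) - 3842) - 2*Q(6, 1/(2 + 4))*7 = (24756/(-27327) - 3842) - 2*20*7 = (24756*(-1/27327) - 3842) - 40*7 = (-8252/9109 - 3842) - 280 = -35005030/9109 - 280 = -37555550/9109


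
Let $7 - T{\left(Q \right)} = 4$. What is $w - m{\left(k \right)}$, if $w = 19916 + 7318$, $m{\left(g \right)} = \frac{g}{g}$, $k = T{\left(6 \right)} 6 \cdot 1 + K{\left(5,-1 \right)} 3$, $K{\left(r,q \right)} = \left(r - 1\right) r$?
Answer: $27233$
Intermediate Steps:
$T{\left(Q \right)} = 3$ ($T{\left(Q \right)} = 7 - 4 = 3$)
$K{\left(r,q \right)} = r \left(-1 + r\right)$ ($K{\left(r,q \right)} = \left(-1 + r\right) r = r \left(-1 + r\right)$)
$k = 78$ ($k = 3 \cdot 6 \cdot 1 + 5 \left(-1 + 5\right) 3 = 18 \cdot 1 + 5 \cdot 4 \cdot 3 = 18 + 20 \cdot 3 = 18 + 60 = 78$)
$m{\left(g \right)} = 1$
$w = 27234$
$w - m{\left(k \right)} = 27234 - 1 = 27233$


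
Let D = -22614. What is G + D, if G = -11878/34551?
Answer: -781348192/34551 ≈ -22614.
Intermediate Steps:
G = -11878/34551 (G = -11878*1/34551 = -11878/34551 ≈ -0.34378)
G + D = -11878/34551 - 22614 = -781348192/34551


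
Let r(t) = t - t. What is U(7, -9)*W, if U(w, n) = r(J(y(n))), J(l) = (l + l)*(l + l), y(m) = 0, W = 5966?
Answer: 0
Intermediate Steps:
J(l) = 4*l**2 (J(l) = (2*l)*(2*l) = 4*l**2)
r(t) = 0
U(w, n) = 0
U(7, -9)*W = 0*5966 = 0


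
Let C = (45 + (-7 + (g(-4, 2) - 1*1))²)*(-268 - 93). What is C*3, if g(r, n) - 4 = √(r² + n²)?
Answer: -87723 + 17328*√5 ≈ -48976.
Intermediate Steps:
g(r, n) = 4 + √(n² + r²) (g(r, n) = 4 + √(r² + n²) = 4 + √(n² + r²))
C = -16245 - 361*(-4 + 2*√5)² (C = (45 + (-7 + ((4 + √(2² + (-4)²)) - 1*1))²)*(-268 - 93) = (45 + (-7 + ((4 + √(4 + 16)) - 1))²)*(-361) = (45 + (-7 + ((4 + √20) - 1))²)*(-361) = (45 + (-7 + ((4 + 2*√5) - 1))²)*(-361) = (45 + (-7 + (3 + 2*√5))²)*(-361) = (45 + (-4 + 2*√5)²)*(-361) = -16245 - 361*(-4 + 2*√5)² ≈ -16325.)
C*3 = (-29241 + 5776*√5)*3 = -87723 + 17328*√5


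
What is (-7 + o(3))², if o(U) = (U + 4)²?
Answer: 1764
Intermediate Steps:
o(U) = (4 + U)²
(-7 + o(3))² = (-7 + (4 + 3)²)² = (-7 + 7²)² = (-7 + 49)² = 42² = 1764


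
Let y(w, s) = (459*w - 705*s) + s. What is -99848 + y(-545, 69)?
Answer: -398579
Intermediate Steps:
y(w, s) = -704*s + 459*w (y(w, s) = (-705*s + 459*w) + s = -704*s + 459*w)
-99848 + y(-545, 69) = -99848 + (-704*69 + 459*(-545)) = -99848 + (-48576 - 250155) = -99848 - 298731 = -398579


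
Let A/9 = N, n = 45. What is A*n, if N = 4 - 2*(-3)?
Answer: 4050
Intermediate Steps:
N = 10 (N = 4 + 6 = 10)
A = 90 (A = 9*10 = 90)
A*n = 90*45 = 4050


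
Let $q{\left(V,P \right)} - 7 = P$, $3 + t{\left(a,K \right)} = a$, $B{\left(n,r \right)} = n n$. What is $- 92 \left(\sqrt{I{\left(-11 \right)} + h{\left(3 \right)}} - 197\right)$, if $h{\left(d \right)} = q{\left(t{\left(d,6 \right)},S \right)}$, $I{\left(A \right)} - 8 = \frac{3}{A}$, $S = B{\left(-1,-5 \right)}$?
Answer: $18124 - \frac{92 \sqrt{1903}}{11} \approx 17759.0$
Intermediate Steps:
$B{\left(n,r \right)} = n^{2}$
$S = 1$ ($S = \left(-1\right)^{2} = 1$)
$I{\left(A \right)} = 8 + \frac{3}{A}$
$t{\left(a,K \right)} = -3 + a$
$q{\left(V,P \right)} = 7 + P$
$h{\left(d \right)} = 8$ ($h{\left(d \right)} = 7 + 1 = 8$)
$- 92 \left(\sqrt{I{\left(-11 \right)} + h{\left(3 \right)}} - 197\right) = - 92 \left(\sqrt{\left(8 + \frac{3}{-11}\right) + 8} - 197\right) = - 92 \left(\sqrt{\left(8 + 3 \left(- \frac{1}{11}\right)\right) + 8} - 197\right) = - 92 \left(\sqrt{\left(8 - \frac{3}{11}\right) + 8} - 197\right) = - 92 \left(\sqrt{\frac{85}{11} + 8} - 197\right) = - 92 \left(\sqrt{\frac{173}{11}} - 197\right) = - 92 \left(\frac{\sqrt{1903}}{11} - 197\right) = - 92 \left(-197 + \frac{\sqrt{1903}}{11}\right) = 18124 - \frac{92 \sqrt{1903}}{11}$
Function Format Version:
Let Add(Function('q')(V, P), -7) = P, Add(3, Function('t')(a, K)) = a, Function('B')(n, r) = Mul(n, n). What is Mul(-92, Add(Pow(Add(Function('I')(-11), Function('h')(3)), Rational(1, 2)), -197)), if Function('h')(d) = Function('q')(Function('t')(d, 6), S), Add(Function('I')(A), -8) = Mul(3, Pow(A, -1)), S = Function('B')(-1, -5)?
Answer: Add(18124, Mul(Rational(-92, 11), Pow(1903, Rational(1, 2)))) ≈ 17759.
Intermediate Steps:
Function('B')(n, r) = Pow(n, 2)
S = 1 (S = Pow(-1, 2) = 1)
Function('I')(A) = Add(8, Mul(3, Pow(A, -1)))
Function('t')(a, K) = Add(-3, a)
Function('q')(V, P) = Add(7, P)
Function('h')(d) = 8 (Function('h')(d) = Add(7, 1) = 8)
Mul(-92, Add(Pow(Add(Function('I')(-11), Function('h')(3)), Rational(1, 2)), -197)) = Mul(-92, Add(Pow(Add(Add(8, Mul(3, Pow(-11, -1))), 8), Rational(1, 2)), -197)) = Mul(-92, Add(Pow(Add(Add(8, Mul(3, Rational(-1, 11))), 8), Rational(1, 2)), -197)) = Mul(-92, Add(Pow(Add(Add(8, Rational(-3, 11)), 8), Rational(1, 2)), -197)) = Mul(-92, Add(Pow(Add(Rational(85, 11), 8), Rational(1, 2)), -197)) = Mul(-92, Add(Pow(Rational(173, 11), Rational(1, 2)), -197)) = Mul(-92, Add(Mul(Rational(1, 11), Pow(1903, Rational(1, 2))), -197)) = Mul(-92, Add(-197, Mul(Rational(1, 11), Pow(1903, Rational(1, 2))))) = Add(18124, Mul(Rational(-92, 11), Pow(1903, Rational(1, 2))))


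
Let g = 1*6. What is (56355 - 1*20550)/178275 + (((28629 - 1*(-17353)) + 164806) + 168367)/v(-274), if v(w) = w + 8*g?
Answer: -4505717713/2686010 ≈ -1677.5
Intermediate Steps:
g = 6
v(w) = 48 + w (v(w) = w + 8*6 = w + 48 = 48 + w)
(56355 - 1*20550)/178275 + (((28629 - 1*(-17353)) + 164806) + 168367)/v(-274) = (56355 - 1*20550)/178275 + (((28629 - 1*(-17353)) + 164806) + 168367)/(48 - 274) = (56355 - 20550)*(1/178275) + (((28629 + 17353) + 164806) + 168367)/(-226) = 35805*(1/178275) + ((45982 + 164806) + 168367)*(-1/226) = 2387/11885 + (210788 + 168367)*(-1/226) = 2387/11885 + 379155*(-1/226) = 2387/11885 - 379155/226 = -4505717713/2686010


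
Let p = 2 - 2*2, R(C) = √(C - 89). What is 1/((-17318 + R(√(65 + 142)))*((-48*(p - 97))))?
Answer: -1/(4752*(17318 - I*√(89 - 3*√23))) ≈ -1.2151e-8 - 6.0609e-12*I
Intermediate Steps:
R(C) = √(-89 + C)
p = -2 (p = 2 - 4 = -2)
1/((-17318 + R(√(65 + 142)))*((-48*(p - 97)))) = 1/((-17318 + √(-89 + √(65 + 142)))*((-48*(-2 - 97)))) = 1/((-17318 + √(-89 + √207))*((-48*(-99)))) = 1/(-17318 + √(-89 + 3*√23)*4752) = (1/4752)/(-17318 + √(-89 + 3*√23)) = 1/(4752*(-17318 + √(-89 + 3*√23)))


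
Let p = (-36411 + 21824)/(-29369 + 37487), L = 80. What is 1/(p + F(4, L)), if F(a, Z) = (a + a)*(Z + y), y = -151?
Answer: -8118/4625611 ≈ -0.0017550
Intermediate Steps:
F(a, Z) = 2*a*(-151 + Z) (F(a, Z) = (a + a)*(Z - 151) = (2*a)*(-151 + Z) = 2*a*(-151 + Z))
p = -14587/8118 ≈ -1.7969
1/(p + F(4, L)) = 1/(-14587/8118 + 2*4*(-151 + 80)) = 1/(-14587/8118 + 2*4*(-71)) = 1/(-14587/8118 - 568) = 1/(-4625611/8118) = -8118/4625611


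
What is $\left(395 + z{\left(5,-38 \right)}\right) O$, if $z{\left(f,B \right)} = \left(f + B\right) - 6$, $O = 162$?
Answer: $57672$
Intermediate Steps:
$z{\left(f,B \right)} = -6 + B + f$ ($z{\left(f,B \right)} = \left(B + f\right) - 6 = -6 + B + f$)
$\left(395 + z{\left(5,-38 \right)}\right) O = \left(395 - 39\right) 162 = 356 \cdot 162 = 57672$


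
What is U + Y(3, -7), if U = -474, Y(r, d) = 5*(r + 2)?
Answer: -449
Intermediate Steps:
Y(r, d) = 10 + 5*r (Y(r, d) = 5*(2 + r) = 10 + 5*r)
U + Y(3, -7) = -474 + (10 + 5*3) = -474 + (10 + 15) = -474 + 25 = -449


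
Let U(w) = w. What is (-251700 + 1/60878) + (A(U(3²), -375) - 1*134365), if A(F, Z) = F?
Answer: -23502317167/60878 ≈ -3.8606e+5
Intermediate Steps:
(-251700 + 1/60878) + (A(U(3²), -375) - 1*134365) = (-251700 + 1/60878) + (3² - 1*134365) = (-251700 + 1/60878) + (9 - 134365) = -15322992599/60878 - 134356 = -23502317167/60878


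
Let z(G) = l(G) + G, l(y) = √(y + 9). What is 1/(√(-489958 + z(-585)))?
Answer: (-490543 + 24*I)^(-½) ≈ 3.5e-8 - 0.0014278*I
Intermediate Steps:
l(y) = √(9 + y)
z(G) = G + √(9 + G) (z(G) = √(9 + G) + G = G + √(9 + G))
1/(√(-489958 + z(-585))) = 1/(√(-489958 + (-585 + √(9 - 585)))) = 1/(√(-489958 + (-585 + √(-576)))) = 1/(√(-489958 + (-585 + 24*I))) = 1/(√(-490543 + 24*I)) = (-490543 + 24*I)^(-½)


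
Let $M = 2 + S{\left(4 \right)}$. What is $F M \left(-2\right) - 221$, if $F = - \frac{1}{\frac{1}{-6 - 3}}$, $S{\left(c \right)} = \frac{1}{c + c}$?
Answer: $- \frac{1037}{4} \approx -259.25$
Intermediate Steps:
$S{\left(c \right)} = \frac{1}{2 c}$
$M = \frac{17}{8}$ ($M = 2 + \frac{1}{2 \cdot 4} = 2 + \frac{1}{2} \cdot \frac{1}{4} = 2 + \frac{1}{8} = \frac{17}{8} \approx 2.125$)
$F = 9$ ($F = - \frac{1}{\frac{1}{-9}} = - \frac{1}{- \frac{1}{9}} = \left(-1\right) \left(-9\right) = 9$)
$F M \left(-2\right) - 221 = 9 \cdot \frac{17}{8} \left(-2\right) - 221 = \frac{153}{8} \left(-2\right) - 221 = - \frac{153}{4} - 221 = - \frac{1037}{4}$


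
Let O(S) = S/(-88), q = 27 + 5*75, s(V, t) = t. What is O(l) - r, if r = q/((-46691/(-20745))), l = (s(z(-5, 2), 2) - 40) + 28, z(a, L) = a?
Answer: -366704105/2054404 ≈ -178.50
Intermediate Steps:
l = -10 (l = (2 - 40) + 28 = -38 + 28 = -10)
q = 402 (q = 27 + 375 = 402)
O(S) = -S/88 (O(S) = S*(-1/88) = -S/88)
r = 8339490/46691 (r = 402/((-46691/(-20745))) = 402/((-46691*(-1/20745))) = 402/(46691/20745) = 402*(20745/46691) = 8339490/46691 ≈ 178.61)
O(l) - r = -1/88*(-10) - 1*8339490/46691 = 5/44 - 8339490/46691 = -366704105/2054404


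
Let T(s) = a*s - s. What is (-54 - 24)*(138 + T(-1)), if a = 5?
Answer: -10452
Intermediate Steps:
T(s) = 4*s (T(s) = 5*s - s = 4*s)
(-54 - 24)*(138 + T(-1)) = (-54 - 24)*(138 + 4*(-1)) = -78*(138 - 4) = -78*134 = -10452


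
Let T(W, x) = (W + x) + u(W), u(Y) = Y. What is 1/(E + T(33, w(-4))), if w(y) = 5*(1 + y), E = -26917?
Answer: -1/26866 ≈ -3.7222e-5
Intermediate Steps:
w(y) = 5 + 5*y
T(W, x) = x + 2*W (T(W, x) = (W + x) + W = x + 2*W)
1/(E + T(33, w(-4))) = 1/(-26917 + ((5 + 5*(-4)) + 2*33)) = 1/(-26917 + ((5 - 20) + 66)) = 1/(-26917 + (-15 + 66)) = 1/(-26917 + 51) = 1/(-26866) = -1/26866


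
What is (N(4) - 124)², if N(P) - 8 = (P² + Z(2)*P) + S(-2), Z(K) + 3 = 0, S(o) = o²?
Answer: 11664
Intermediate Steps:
Z(K) = -3 (Z(K) = -3 + 0 = -3)
N(P) = 12 + P² - 3*P (N(P) = 8 + ((P² - 3*P) + (-2)²) = 8 + ((P² - 3*P) + 4) = 8 + (4 + P² - 3*P) = 12 + P² - 3*P)
(N(4) - 124)² = ((12 + 4² - 3*4) - 124)² = ((12 + 16 - 12) - 124)² = (16 - 124)² = (-108)² = 11664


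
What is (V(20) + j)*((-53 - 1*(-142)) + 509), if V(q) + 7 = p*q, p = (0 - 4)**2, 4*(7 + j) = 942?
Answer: 323817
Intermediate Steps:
j = 457/2 (j = -7 + (1/4)*942 = -7 + 471/2 = 457/2 ≈ 228.50)
p = 16 (p = (-4)**2 = 16)
V(q) = -7 + 16*q
(V(20) + j)*((-53 - 1*(-142)) + 509) = ((-7 + 16*20) + 457/2)*((-53 - 1*(-142)) + 509) = ((-7 + 320) + 457/2)*((-53 + 142) + 509) = (313 + 457/2)*(89 + 509) = (1083/2)*598 = 323817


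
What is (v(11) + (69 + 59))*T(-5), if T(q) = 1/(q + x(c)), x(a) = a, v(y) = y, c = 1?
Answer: -139/4 ≈ -34.750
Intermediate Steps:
T(q) = 1/(1 + q) (T(q) = 1/(q + 1) = 1/(1 + q))
(v(11) + (69 + 59))*T(-5) = (11 + (69 + 59))/(1 - 5) = (11 + 128)/(-4) = 139*(-1/4) = -139/4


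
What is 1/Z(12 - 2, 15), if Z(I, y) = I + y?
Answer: 1/25 ≈ 0.040000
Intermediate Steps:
1/Z(12 - 2, 15) = 1/((12 - 2) + 15) = 1/(10 + 15) = 1/25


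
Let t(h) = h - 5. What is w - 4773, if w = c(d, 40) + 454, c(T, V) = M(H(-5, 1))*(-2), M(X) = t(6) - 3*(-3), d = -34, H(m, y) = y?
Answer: -4339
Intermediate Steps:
t(h) = -5 + h
M(X) = 10 (M(X) = (-5 + 6) - 3*(-3) = 1 + 9 = 10)
c(T, V) = -20 (c(T, V) = 10*(-2) = -20)
w = 434 (w = -20 + 454 = 434)
w - 4773 = 434 - 4773 = -4339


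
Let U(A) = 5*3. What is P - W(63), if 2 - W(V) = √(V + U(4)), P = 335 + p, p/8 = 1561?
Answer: 12821 + √78 ≈ 12830.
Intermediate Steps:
p = 12488 (p = 8*1561 = 12488)
U(A) = 15
P = 12823 (P = 335 + 12488 = 12823)
W(V) = 2 - √(15 + V) (W(V) = 2 - √(V + 15) = 2 - √(15 + V))
P - W(63) = 12823 - (2 - √(15 + 63)) = 12823 - (2 - √78) = 12823 + (-2 + √78) = 12821 + √78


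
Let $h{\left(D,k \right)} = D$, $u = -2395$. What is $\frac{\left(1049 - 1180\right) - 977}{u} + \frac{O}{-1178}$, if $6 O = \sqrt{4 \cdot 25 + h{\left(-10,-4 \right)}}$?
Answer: $\frac{1108}{2395} - \frac{\sqrt{10}}{2356} \approx 0.46129$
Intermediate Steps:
$O = \frac{\sqrt{10}}{2}$ ($O = \frac{\sqrt{4 \cdot 25 - 10}}{6} = \frac{\sqrt{100 - 10}}{6} = \frac{\sqrt{90}}{6} = \frac{3 \sqrt{10}}{6} = \frac{\sqrt{10}}{2} \approx 1.5811$)
$\frac{\left(1049 - 1180\right) - 977}{u} + \frac{O}{-1178} = \frac{\left(1049 - 1180\right) - 977}{-2395} + \frac{\frac{1}{2} \sqrt{10}}{-1178} = \left(-131 - 977\right) \left(- \frac{1}{2395}\right) + \frac{\sqrt{10}}{2} \left(- \frac{1}{1178}\right) = \left(-1108\right) \left(- \frac{1}{2395}\right) - \frac{\sqrt{10}}{2356} = \frac{1108}{2395} - \frac{\sqrt{10}}{2356}$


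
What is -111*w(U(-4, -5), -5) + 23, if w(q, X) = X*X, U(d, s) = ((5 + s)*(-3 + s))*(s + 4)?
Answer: -2752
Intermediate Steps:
U(d, s) = (-3 + s)*(4 + s)*(5 + s) (U(d, s) = ((-3 + s)*(5 + s))*(4 + s) = (-3 + s)*(4 + s)*(5 + s))
w(q, X) = X²
-111*w(U(-4, -5), -5) + 23 = -111*(-5)² + 23 = -111*25 + 23 = -2775 + 23 = -2752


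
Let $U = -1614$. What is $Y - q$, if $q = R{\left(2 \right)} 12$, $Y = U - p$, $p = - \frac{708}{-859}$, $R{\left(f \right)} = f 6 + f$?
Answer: $- \frac{1531446}{859} \approx -1782.8$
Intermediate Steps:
$R{\left(f \right)} = 7 f$ ($R{\left(f \right)} = 6 f + f = 7 f$)
$p = \frac{708}{859}$ ($p = \left(-708\right) \left(- \frac{1}{859}\right) = \frac{708}{859} \approx 0.82421$)
$Y = - \frac{1387134}{859}$ ($Y = -1614 - \frac{708}{859} = - \frac{1387134}{859} \approx -1614.8$)
$q = 168$ ($q = 7 \cdot 2 \cdot 12 = 14 \cdot 12 = 168$)
$Y - q = - \frac{1387134}{859} - 168 = - \frac{1531446}{859}$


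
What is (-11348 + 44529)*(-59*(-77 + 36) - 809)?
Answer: 53421410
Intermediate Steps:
(-11348 + 44529)*(-59*(-77 + 36) - 809) = 33181*(-59*(-41) - 809) = 33181*(2419 - 809) = 33181*1610 = 53421410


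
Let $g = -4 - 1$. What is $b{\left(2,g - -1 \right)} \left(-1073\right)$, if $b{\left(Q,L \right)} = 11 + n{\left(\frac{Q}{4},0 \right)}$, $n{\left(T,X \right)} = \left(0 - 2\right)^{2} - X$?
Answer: $-16095$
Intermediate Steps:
$g = -5$ ($g = -4 - 1 = -5$)
$n{\left(T,X \right)} = 4 - X$ ($n{\left(T,X \right)} = \left(-2\right)^{2} - X = 4 - X$)
$b{\left(Q,L \right)} = 15$ ($b{\left(Q,L \right)} = 11 + \left(4 - 0\right) = 11 + \left(4 + 0\right) = 11 + 4 = 15$)
$b{\left(2,g - -1 \right)} \left(-1073\right) = 15 \left(-1073\right) = -16095$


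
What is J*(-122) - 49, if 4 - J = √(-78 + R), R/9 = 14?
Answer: -537 + 488*√3 ≈ 308.24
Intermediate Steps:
R = 126 (R = 9*14 = 126)
J = 4 - 4*√3 (J = 4 - √(-78 + 126) = 4 - √48 = 4 - 4*√3 ≈ -2.9282)
J*(-122) - 49 = (4 - 4*√3)*(-122) - 49 = (-488 + 488*√3) - 49 = -537 + 488*√3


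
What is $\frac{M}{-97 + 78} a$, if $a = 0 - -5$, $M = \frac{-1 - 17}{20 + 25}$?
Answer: $\frac{2}{19} \approx 0.10526$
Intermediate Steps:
$M = - \frac{2}{5}$ ($M = - \frac{18}{45} = \left(-18\right) \frac{1}{45} = - \frac{2}{5} \approx -0.4$)
$a = 5$ ($a = 0 + 5 = 5$)
$\frac{M}{-97 + 78} a = - \frac{2}{5 \left(-97 + 78\right)} 5 = - \frac{2}{5 \left(-19\right)} 5 = \left(- \frac{2}{5}\right) \left(- \frac{1}{19}\right) 5 = \frac{2}{95} \cdot 5 = \frac{2}{19}$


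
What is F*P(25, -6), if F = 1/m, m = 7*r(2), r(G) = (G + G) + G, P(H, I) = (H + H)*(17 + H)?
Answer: 50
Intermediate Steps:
P(H, I) = 2*H*(17 + H) (P(H, I) = (2*H)*(17 + H) = 2*H*(17 + H))
r(G) = 3*G (r(G) = 2*G + G = 3*G)
m = 42 (m = 7*(3*2) = 7*6 = 42)
F = 1/42 ≈ 0.023810
F*P(25, -6) = (2*25*(17 + 25))/42 = (2*25*42)/42 = (1/42)*2100 = 50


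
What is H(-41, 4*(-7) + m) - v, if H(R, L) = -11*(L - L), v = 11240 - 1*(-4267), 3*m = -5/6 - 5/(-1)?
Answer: -15507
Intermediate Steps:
m = 25/18 (m = (-5/6 - 5/(-1))/3 = (-5*1/6 - 5*(-1))/3 = (-5/6 + 5)/3 = (1/3)*(25/6) = 25/18 ≈ 1.3889)
v = 15507 (v = 11240 + 4267 = 15507)
H(R, L) = 0 (H(R, L) = -11*0 = 0)
H(-41, 4*(-7) + m) - v = 0 - 1*15507 = 0 - 15507 = -15507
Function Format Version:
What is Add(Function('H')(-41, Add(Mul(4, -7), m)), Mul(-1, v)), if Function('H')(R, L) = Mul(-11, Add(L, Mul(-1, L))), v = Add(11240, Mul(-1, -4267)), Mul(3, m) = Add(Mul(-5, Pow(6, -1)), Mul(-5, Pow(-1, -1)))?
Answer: -15507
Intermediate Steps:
m = Rational(25, 18) (m = Mul(Rational(1, 3), Add(Mul(-5, Pow(6, -1)), Mul(-5, Pow(-1, -1)))) = Mul(Rational(1, 3), Add(Mul(-5, Rational(1, 6)), Mul(-5, -1))) = Mul(Rational(1, 3), Add(Rational(-5, 6), 5)) = Mul(Rational(1, 3), Rational(25, 6)) = Rational(25, 18) ≈ 1.3889)
v = 15507 (v = Add(11240, 4267) = 15507)
Function('H')(R, L) = 0 (Function('H')(R, L) = Mul(-11, 0) = 0)
Add(Function('H')(-41, Add(Mul(4, -7), m)), Mul(-1, v)) = Add(0, Mul(-1, 15507)) = Add(0, -15507) = -15507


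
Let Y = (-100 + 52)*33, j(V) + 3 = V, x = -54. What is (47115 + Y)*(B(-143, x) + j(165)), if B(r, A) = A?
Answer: 4917348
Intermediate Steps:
j(V) = -3 + V
Y = -1584 (Y = -48*33 = -1584)
(47115 + Y)*(B(-143, x) + j(165)) = (47115 - 1584)*(-54 + (-3 + 165)) = 45531*(-54 + 162) = 45531*108 = 4917348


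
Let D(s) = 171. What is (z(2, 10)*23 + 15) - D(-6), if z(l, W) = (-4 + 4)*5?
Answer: -156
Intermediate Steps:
z(l, W) = 0 (z(l, W) = 0*5 = 0)
(z(2, 10)*23 + 15) - D(-6) = (0*23 + 15) - 1*171 = (0 + 15) - 171 = 15 - 171 = -156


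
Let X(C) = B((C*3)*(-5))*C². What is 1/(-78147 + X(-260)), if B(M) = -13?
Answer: -1/956947 ≈ -1.0450e-6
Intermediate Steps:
X(C) = -13*C²
1/(-78147 + X(-260)) = 1/(-78147 - 13*(-260)²) = 1/(-78147 - 13*67600) = 1/(-78147 - 878800) = 1/(-956947) = -1/956947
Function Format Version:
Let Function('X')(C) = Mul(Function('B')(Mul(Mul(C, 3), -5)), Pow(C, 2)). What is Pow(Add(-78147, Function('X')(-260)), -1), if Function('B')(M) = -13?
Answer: Rational(-1, 956947) ≈ -1.0450e-6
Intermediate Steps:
Function('X')(C) = Mul(-13, Pow(C, 2))
Pow(Add(-78147, Function('X')(-260)), -1) = Pow(Add(-78147, Mul(-13, Pow(-260, 2))), -1) = Pow(Add(-78147, Mul(-13, 67600)), -1) = Pow(Add(-78147, -878800), -1) = Pow(-956947, -1) = Rational(-1, 956947)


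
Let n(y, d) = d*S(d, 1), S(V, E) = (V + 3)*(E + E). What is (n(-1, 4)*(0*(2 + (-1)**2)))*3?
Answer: 0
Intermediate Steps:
S(V, E) = 2*E*(3 + V) (S(V, E) = (3 + V)*(2*E) = 2*E*(3 + V))
n(y, d) = d*(6 + 2*d) (n(y, d) = d*(2*1*(3 + d)) = d*(6 + 2*d))
(n(-1, 4)*(0*(2 + (-1)**2)))*3 = ((2*4*(3 + 4))*(0*(2 + (-1)**2)))*3 = ((2*4*7)*(0*(2 + 1)))*3 = (56*(0*3))*3 = (56*0)*3 = 0*3 = 0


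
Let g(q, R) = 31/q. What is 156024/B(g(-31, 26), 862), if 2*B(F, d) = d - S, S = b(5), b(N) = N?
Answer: 312048/857 ≈ 364.12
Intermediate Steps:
S = 5
B(F, d) = -5/2 + d/2 (B(F, d) = (d - 1*5)/2 = (d - 5)/2 = (-5 + d)/2 = -5/2 + d/2)
156024/B(g(-31, 26), 862) = 156024/(-5/2 + (½)*862) = 156024/(-5/2 + 431) = 156024/(857/2) = 156024*(2/857) = 312048/857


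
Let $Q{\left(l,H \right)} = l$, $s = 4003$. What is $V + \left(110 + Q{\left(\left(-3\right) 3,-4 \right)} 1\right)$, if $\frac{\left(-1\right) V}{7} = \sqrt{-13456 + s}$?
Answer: $101 - 7 i \sqrt{9453} \approx 101.0 - 680.59 i$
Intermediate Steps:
$V = - 7 i \sqrt{9453}$ ($V = - 7 \sqrt{-13456 + 4003} = - 7 \sqrt{-9453} = - 7 i \sqrt{9453} \approx - 680.59 i$)
$V + \left(110 + Q{\left(\left(-3\right) 3,-4 \right)} 1\right) = - 7 i \sqrt{9453} + \left(110 + \left(-3\right) 3 \cdot 1\right) = - 7 i \sqrt{9453} + \left(110 - 9\right) = - 7 i \sqrt{9453} + 101 = 101 - 7 i \sqrt{9453}$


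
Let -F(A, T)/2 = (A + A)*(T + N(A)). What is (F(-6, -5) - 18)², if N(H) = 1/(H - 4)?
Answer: 492804/25 ≈ 19712.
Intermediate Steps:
N(H) = 1/(-4 + H)
F(A, T) = -4*A*(T + 1/(-4 + A)) (F(A, T) = -2*(A + A)*(T + 1/(-4 + A)) = -2*2*A*(T + 1/(-4 + A)) = -4*A*(T + 1/(-4 + A)))
(F(-6, -5) - 18)² = (-4*(-6)*(1 - 5*(-4 - 6))/(-4 - 6) - 18)² = (-4*(-6)*(1 - 5*(-10))/(-10) - 18)² = (-4*(-6)*(-⅒)*(1 + 50) - 18)² = (-4*(-6)*(-⅒)*51 - 18)² = (-612/5 - 18)² = (-702/5)² = 492804/25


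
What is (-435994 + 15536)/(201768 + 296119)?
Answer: -420458/497887 ≈ -0.84448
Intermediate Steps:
(-435994 + 15536)/(201768 + 296119) = -420458/497887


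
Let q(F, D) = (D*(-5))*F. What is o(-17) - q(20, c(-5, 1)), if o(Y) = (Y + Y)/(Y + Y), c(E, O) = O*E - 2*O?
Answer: -699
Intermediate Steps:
c(E, O) = -2*O + E*O (c(E, O) = E*O - 2*O = -2*O + E*O)
o(Y) = 1 (o(Y) = (2*Y)/((2*Y)) = (2*Y)*(1/(2*Y)) = 1)
q(F, D) = -5*D*F (q(F, D) = (-5*D)*F = -5*D*F)
o(-17) - q(20, c(-5, 1)) = 1 - (-5)*1*(-2 - 5)*20 = 1 - (-5)*1*(-7)*20 = 1 - (-5)*(-7)*20 = 1 - 1*700 = 1 - 700 = -699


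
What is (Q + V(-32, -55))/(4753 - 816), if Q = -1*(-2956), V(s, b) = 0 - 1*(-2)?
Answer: 2958/3937 ≈ 0.75133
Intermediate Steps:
V(s, b) = 2 (V(s, b) = 0 + 2 = 2)
Q = 2956
(Q + V(-32, -55))/(4753 - 816) = (2956 + 2)/(4753 - 816) = 2958/3937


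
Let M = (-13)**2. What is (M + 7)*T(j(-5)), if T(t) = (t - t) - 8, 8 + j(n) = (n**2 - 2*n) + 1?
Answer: -1408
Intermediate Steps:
j(n) = -7 + n**2 - 2*n (j(n) = -8 + ((n**2 - 2*n) + 1) = -8 + (1 + n**2 - 2*n) = -7 + n**2 - 2*n)
T(t) = -8 (T(t) = 0 - 8 = -8)
M = 169
(M + 7)*T(j(-5)) = (169 + 7)*(-8) = 176*(-8) = -1408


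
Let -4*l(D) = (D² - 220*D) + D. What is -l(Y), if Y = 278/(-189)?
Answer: 5791991/71442 ≈ 81.073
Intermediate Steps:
Y = -278/189 (Y = 278*(-1/189) = -278/189 ≈ -1.4709)
l(D) = -D²/4 + 219*D/4 (l(D) = -((D² - 220*D) + D)/4 = -(D² - 219*D)/4 = -D²/4 + 219*D/4)
-l(Y) = -(-278)*(219 - 1*(-278/189))/(4*189) = -(-278)*(219 + 278/189)/(4*189) = -(-278)*41669/(4*189*189) = -1*(-5791991/71442) = 5791991/71442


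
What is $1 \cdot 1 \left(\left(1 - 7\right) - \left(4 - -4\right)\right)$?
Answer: $-14$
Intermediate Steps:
$1 \cdot 1 \left(\left(1 - 7\right) - \left(4 - -4\right)\right) = 1 \left(-6 - 8\right) = 1 \left(-14\right) = -14$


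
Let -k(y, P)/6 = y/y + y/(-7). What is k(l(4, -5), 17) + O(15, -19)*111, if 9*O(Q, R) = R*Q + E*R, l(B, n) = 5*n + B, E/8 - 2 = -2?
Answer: -3539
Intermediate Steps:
E = 0 (E = 16 + 8*(-2) = 16 - 16 = 0)
l(B, n) = B + 5*n
k(y, P) = -6 + 6*y/7 (k(y, P) = -6*(y/y + y/(-7)) = -6*(1 + y*(-1/7)) = -6*(1 - y/7) = -6 + 6*y/7)
O(Q, R) = Q*R/9 (O(Q, R) = (R*Q + 0*R)/9 = (Q*R + 0)/9 = (Q*R)/9 = Q*R/9)
k(l(4, -5), 17) + O(15, -19)*111 = (-6 + 6*(4 + 5*(-5))/7) + ((1/9)*15*(-19))*111 = (-6 + 6*(4 - 25)/7) - 95/3*111 = (-6 + (6/7)*(-21)) - 3515 = (-6 - 18) - 3515 = -24 - 3515 = -3539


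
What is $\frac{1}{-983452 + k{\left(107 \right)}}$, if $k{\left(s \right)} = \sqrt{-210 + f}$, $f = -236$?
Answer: $- \frac{491726}{483588918375} - \frac{i \sqrt{446}}{967177836750} \approx -1.0168 \cdot 10^{-6} - 2.1835 \cdot 10^{-11} i$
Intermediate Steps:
$k{\left(s \right)} = i \sqrt{446}$ ($k{\left(s \right)} = \sqrt{-210 - 236} = \sqrt{-446} = i \sqrt{446}$)
$\frac{1}{-983452 + k{\left(107 \right)}} = \frac{1}{-983452 + i \sqrt{446}}$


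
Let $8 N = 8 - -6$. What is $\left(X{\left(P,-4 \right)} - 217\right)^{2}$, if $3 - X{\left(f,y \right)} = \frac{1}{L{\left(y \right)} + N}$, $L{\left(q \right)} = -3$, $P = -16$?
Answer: $\frac{1136356}{25} \approx 45454.0$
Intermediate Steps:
$N = \frac{7}{4}$ ($N = \frac{8 - -6}{8} = \frac{8 + 6}{8} = \frac{1}{8} \cdot 14 = \frac{7}{4} \approx 1.75$)
$X{\left(f,y \right)} = \frac{19}{5}$ ($X{\left(f,y \right)} = 3 - \frac{1}{-3 + \frac{7}{4}} = 3 - \frac{1}{- \frac{5}{4}} = 3 - - \frac{4}{5} = 3 + \frac{4}{5} = \frac{19}{5}$)
$\left(X{\left(P,-4 \right)} - 217\right)^{2} = \left(\frac{19}{5} - 217\right)^{2} = \left(- \frac{1066}{5}\right)^{2} = \frac{1136356}{25}$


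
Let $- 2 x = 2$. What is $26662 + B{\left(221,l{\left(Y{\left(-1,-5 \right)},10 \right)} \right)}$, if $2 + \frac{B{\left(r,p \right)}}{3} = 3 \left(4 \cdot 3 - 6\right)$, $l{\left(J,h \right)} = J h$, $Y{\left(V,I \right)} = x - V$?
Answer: $26710$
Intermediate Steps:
$x = -1$ ($x = \left(- \frac{1}{2}\right) 2 = -1$)
$Y{\left(V,I \right)} = -1 - V$
$B{\left(r,p \right)} = 48$ ($B{\left(r,p \right)} = -6 + 3 \cdot 3 \left(4 \cdot 3 - 6\right) = -6 + 3 \cdot 3 \left(12 - 6\right) = -6 + 3 \cdot 3 \cdot 6 = -6 + 3 \cdot 18 = -6 + 54 = 48$)
$26662 + B{\left(221,l{\left(Y{\left(-1,-5 \right)},10 \right)} \right)} = 26662 + 48 = 26710$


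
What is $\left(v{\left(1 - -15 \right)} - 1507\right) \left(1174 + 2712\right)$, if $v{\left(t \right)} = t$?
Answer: $-5794026$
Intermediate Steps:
$\left(v{\left(1 - -15 \right)} - 1507\right) \left(1174 + 2712\right) = \left(\left(1 - -15\right) - 1507\right) \left(1174 + 2712\right) = \left(\left(1 + 15\right) - 1507\right) 3886 = \left(16 - 1507\right) 3886 = \left(-1491\right) 3886 = -5794026$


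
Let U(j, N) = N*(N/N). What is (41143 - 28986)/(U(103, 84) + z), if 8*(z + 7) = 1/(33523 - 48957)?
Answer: 1501049104/9507343 ≈ 157.88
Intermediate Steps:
U(j, N) = N (U(j, N) = N*1 = N)
z = -864305/123472 (z = -7 + 1/(8*(33523 - 48957)) = -7 + (1/8)/(-15434) = -7 + (1/8)*(-1/15434) = -7 - 1/123472 = -864305/123472 ≈ -7.0000)
(41143 - 28986)/(U(103, 84) + z) = (41143 - 28986)/(84 - 864305/123472) = 12157/(9507343/123472) = 12157*(123472/9507343) = 1501049104/9507343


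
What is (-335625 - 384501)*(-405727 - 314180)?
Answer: 518423748282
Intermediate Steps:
(-335625 - 384501)*(-405727 - 314180) = -720126*(-719907) = 518423748282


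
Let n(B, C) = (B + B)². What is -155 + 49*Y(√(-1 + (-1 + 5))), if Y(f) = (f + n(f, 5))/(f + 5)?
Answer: -617/22 - 343*√3/22 ≈ -55.050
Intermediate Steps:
n(B, C) = 4*B² (n(B, C) = (2*B)² = 4*B²)
Y(f) = (f + 4*f²)/(5 + f) (Y(f) = (f + 4*f²)/(f + 5) = (f + 4*f²)/(5 + f))
-155 + 49*Y(√(-1 + (-1 + 5))) = -155 + 49*(√(-1 + (-1 + 5))*(1 + 4*√(-1 + (-1 + 5)))/(5 + √(-1 + (-1 + 5)))) = -155 + 49*(√(-1 + 4)*(1 + 4*√(-1 + 4))/(5 + √(-1 + 4))) = -155 + 49*(√3*(1 + 4*√3)/(5 + √3)) = -155 + 49*√3*(1 + 4*√3)/(5 + √3)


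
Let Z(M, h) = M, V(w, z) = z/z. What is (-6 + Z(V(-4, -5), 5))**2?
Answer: 25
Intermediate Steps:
V(w, z) = 1
(-6 + Z(V(-4, -5), 5))**2 = (-6 + 1)**2 = (-5)**2 = 25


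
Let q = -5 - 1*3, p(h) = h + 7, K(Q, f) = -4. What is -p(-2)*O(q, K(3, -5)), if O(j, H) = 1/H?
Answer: 5/4 ≈ 1.2500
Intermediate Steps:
p(h) = 7 + h
q = -8 (q = -5 - 3 = -8)
-p(-2)*O(q, K(3, -5)) = -(7 - 2)/(-4) = -5*(-1)/4 = -1*(-5/4) = 5/4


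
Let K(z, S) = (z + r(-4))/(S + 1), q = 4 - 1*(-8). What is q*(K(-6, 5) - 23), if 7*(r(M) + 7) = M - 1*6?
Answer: -2134/7 ≈ -304.86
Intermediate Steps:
r(M) = -55/7 + M/7 (r(M) = -7 + (M - 1*6)/7 = -7 + (M - 6)/7 = -7 + (-6 + M)/7 = -7 + (-6/7 + M/7) = -55/7 + M/7)
q = 12 (q = 4 + 8 = 12)
K(z, S) = (-59/7 + z)/(1 + S) (K(z, S) = (z + (-55/7 + (⅐)*(-4)))/(S + 1) = (z + (-55/7 - 4/7))/(1 + S) = (z - 59/7)/(1 + S) = (-59/7 + z)/(1 + S))
q*(K(-6, 5) - 23) = 12*((-59/7 - 6)/(1 + 5) - 23) = 12*(-101/7/6 - 23) = 12*((⅙)*(-101/7) - 23) = 12*(-101/42 - 23) = 12*(-1067/42) = -2134/7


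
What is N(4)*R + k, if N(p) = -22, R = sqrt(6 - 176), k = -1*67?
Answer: -67 - 22*I*sqrt(170) ≈ -67.0 - 286.84*I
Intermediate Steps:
k = -67
R = I*sqrt(170) (R = sqrt(-170) = I*sqrt(170) ≈ 13.038*I)
N(4)*R + k = -22*I*sqrt(170) - 67 = -67 - 22*I*sqrt(170)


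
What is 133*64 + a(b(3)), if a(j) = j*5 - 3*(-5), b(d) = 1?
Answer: 8532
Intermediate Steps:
a(j) = 15 + 5*j (a(j) = 5*j + 15 = 15 + 5*j)
133*64 + a(b(3)) = 133*64 + (15 + 5*1) = 8512 + (15 + 5) = 8512 + 20 = 8532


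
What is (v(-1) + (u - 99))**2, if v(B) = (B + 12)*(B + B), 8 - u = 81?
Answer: 37636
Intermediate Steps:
u = -73 (u = 8 - 1*81 = 8 - 81 = -73)
v(B) = 2*B*(12 + B) (v(B) = (12 + B)*(2*B) = 2*B*(12 + B))
(v(-1) + (u - 99))**2 = (2*(-1)*(12 - 1) + (-73 - 99))**2 = (2*(-1)*11 - 172)**2 = (-22 - 172)**2 = (-194)**2 = 37636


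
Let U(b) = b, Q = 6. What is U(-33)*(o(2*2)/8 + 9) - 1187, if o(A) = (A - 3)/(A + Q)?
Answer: -118753/80 ≈ -1484.4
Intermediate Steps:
o(A) = (-3 + A)/(6 + A) (o(A) = (A - 3)/(A + 6) = (-3 + A)/(6 + A))
U(-33)*(o(2*2)/8 + 9) - 1187 = -33*(((-3 + 2*2)/(6 + 2*2))/8 + 9) - 1187 = -33*(((-3 + 4)/(6 + 4))/8 + 9) - 1187 = -33*((1/10)/8 + 9) - 1187 = -33*(((1/10)*1)/8 + 9) - 1187 = -33*((1/8)*(1/10) + 9) - 1187 = -33*(1/80 + 9) - 1187 = -33*721/80 - 1187 = -23793/80 - 1187 = -118753/80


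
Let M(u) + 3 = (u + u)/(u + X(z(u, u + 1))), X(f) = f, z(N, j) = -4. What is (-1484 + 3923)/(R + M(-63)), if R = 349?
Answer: 163413/23308 ≈ 7.0110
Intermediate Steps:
M(u) = -3 + 2*u/(-4 + u) (M(u) = -3 + (u + u)/(u - 4) = -3 + (2*u)/(-4 + u) = -3 + 2*u/(-4 + u))
(-1484 + 3923)/(R + M(-63)) = (-1484 + 3923)/(349 + (12 - 1*(-63))/(-4 - 63)) = 2439/(349 + (12 + 63)/(-67)) = 2439/(349 - 1/67*75) = 2439/(349 - 75/67) = 2439/(23308/67) = 2439*(67/23308) = 163413/23308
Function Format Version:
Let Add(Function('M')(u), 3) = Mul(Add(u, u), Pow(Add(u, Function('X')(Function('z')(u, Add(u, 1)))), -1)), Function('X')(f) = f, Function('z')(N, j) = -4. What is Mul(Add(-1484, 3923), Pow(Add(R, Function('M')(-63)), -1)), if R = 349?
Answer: Rational(163413, 23308) ≈ 7.0110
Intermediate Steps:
Function('M')(u) = Add(-3, Mul(2, u, Pow(Add(-4, u), -1))) (Function('M')(u) = Add(-3, Mul(Add(u, u), Pow(Add(u, -4), -1))) = Add(-3, Mul(Mul(2, u), Pow(Add(-4, u), -1))) = Add(-3, Mul(2, u, Pow(Add(-4, u), -1))))
Mul(Add(-1484, 3923), Pow(Add(R, Function('M')(-63)), -1)) = Mul(Add(-1484, 3923), Pow(Add(349, Mul(Pow(Add(-4, -63), -1), Add(12, Mul(-1, -63)))), -1)) = Mul(2439, Pow(Add(349, Mul(Pow(-67, -1), Add(12, 63))), -1)) = Mul(2439, Pow(Add(349, Mul(Rational(-1, 67), 75)), -1)) = Mul(2439, Pow(Add(349, Rational(-75, 67)), -1)) = Mul(2439, Pow(Rational(23308, 67), -1)) = Mul(2439, Rational(67, 23308)) = Rational(163413, 23308)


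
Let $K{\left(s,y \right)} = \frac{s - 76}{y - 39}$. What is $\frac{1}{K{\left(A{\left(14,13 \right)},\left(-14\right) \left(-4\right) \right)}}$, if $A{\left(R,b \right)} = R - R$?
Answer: $- \frac{17}{76} \approx -0.22368$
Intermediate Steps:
$A{\left(R,b \right)} = 0$
$K{\left(s,y \right)} = \frac{-76 + s}{-39 + y}$
$\frac{1}{K{\left(A{\left(14,13 \right)},\left(-14\right) \left(-4\right) \right)}} = \frac{1}{\frac{1}{-39 - -56} \left(-76 + 0\right)} = \frac{1}{\frac{1}{-39 + 56} \left(-76\right)} = \frac{1}{\frac{1}{17} \left(-76\right)} = \frac{1}{- \frac{76}{17}} = - \frac{17}{76}$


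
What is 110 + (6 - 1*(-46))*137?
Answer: 7234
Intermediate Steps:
110 + (6 - 1*(-46))*137 = 110 + (6 + 46)*137 = 110 + 52*137 = 110 + 7124 = 7234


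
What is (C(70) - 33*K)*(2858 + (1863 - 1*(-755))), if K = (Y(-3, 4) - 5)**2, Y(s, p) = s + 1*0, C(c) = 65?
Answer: -11209372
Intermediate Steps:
Y(s, p) = s (Y(s, p) = s + 0 = s)
K = 64 (K = (-3 - 5)**2 = (-8)**2 = 64)
(C(70) - 33*K)*(2858 + (1863 - 1*(-755))) = (65 - 33*64)*(2858 + (1863 - 1*(-755))) = (65 - 2112)*(2858 + (1863 + 755)) = -2047*(2858 + 2618) = -2047*5476 = -11209372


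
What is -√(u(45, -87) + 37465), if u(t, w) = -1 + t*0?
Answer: -2*√9366 ≈ -193.56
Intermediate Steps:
u(t, w) = -1 (u(t, w) = -1 + 0 = -1)
-√(u(45, -87) + 37465) = -√(-1 + 37465) = -√37464 = -2*√9366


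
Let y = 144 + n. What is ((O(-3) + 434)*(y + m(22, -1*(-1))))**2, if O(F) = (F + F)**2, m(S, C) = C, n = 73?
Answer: 10498051600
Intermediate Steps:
y = 217 (y = 144 + 73 = 217)
O(F) = 4*F**2 (O(F) = (2*F)**2 = 4*F**2)
((O(-3) + 434)*(y + m(22, -1*(-1))))**2 = ((4*(-3)**2 + 434)*(217 - 1*(-1)))**2 = ((4*9 + 434)*(217 + 1))**2 = ((36 + 434)*218)**2 = (470*218)**2 = 102460**2 = 10498051600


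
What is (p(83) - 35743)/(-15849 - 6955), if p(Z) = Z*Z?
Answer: 14427/11402 ≈ 1.2653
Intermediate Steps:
p(Z) = Z**2
(p(83) - 35743)/(-15849 - 6955) = (83**2 - 35743)/(-15849 - 6955) = (6889 - 35743)/(-22804) = -28854*(-1/22804) = 14427/11402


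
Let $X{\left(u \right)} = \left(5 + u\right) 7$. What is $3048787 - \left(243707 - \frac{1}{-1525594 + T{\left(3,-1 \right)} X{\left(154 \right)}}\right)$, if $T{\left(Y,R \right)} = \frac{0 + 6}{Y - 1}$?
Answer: $\frac{4270047055399}{1522255} \approx 2.8051 \cdot 10^{6}$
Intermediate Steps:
$T{\left(Y,R \right)} = \frac{6}{-1 + Y}$
$X{\left(u \right)} = 35 + 7 u$
$3048787 - \left(243707 - \frac{1}{-1525594 + T{\left(3,-1 \right)} X{\left(154 \right)}}\right) = 3048787 - \left(243707 - \frac{1}{-1525594 + \frac{6}{-1 + 3} \left(35 + 7 \cdot 154\right)}\right) = 3048787 - \left(243707 - \frac{1}{-1525594 + \frac{6}{2} \left(35 + 1078\right)}\right) = 3048787 - \left(243707 - \frac{1}{-1525594 + 6 \cdot \frac{1}{2} \cdot 1113}\right) = 3048787 - \left(243707 - \frac{1}{-1525594 + 3 \cdot 1113}\right) = 3048787 - \left(243707 - \frac{1}{-1525594 + 3339}\right) = 3048787 - \left(243707 - \frac{1}{-1522255}\right) = 3048787 - \left(243707 - - \frac{1}{1522255}\right) = 3048787 - \left(243707 + \frac{1}{1522255}\right) = 3048787 - \frac{370984199286}{1522255} = \frac{4270047055399}{1522255}$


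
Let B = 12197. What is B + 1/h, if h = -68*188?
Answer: 155926447/12784 ≈ 12197.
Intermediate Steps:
h = -12784
B + 1/h = 12197 + 1/(-12784) = 12197 - 1/12784 = 155926447/12784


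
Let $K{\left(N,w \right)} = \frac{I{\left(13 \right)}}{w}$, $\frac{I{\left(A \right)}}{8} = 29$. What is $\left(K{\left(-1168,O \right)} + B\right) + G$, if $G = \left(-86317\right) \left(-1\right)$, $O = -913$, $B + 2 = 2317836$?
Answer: $\frac{2194989631}{913} \approx 2.4042 \cdot 10^{6}$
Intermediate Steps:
$B = 2317834$ ($B = -2 + 2317836 = 2317834$)
$I{\left(A \right)} = 232$ ($I{\left(A \right)} = 8 \cdot 29 = 232$)
$G = 86317$
$K{\left(N,w \right)} = \frac{232}{w}$
$\left(K{\left(-1168,O \right)} + B\right) + G = \left(\frac{232}{-913} + 2317834\right) + 86317 = \left(232 \left(- \frac{1}{913}\right) + 2317834\right) + 86317 = \left(- \frac{232}{913} + 2317834\right) + 86317 = \frac{2116182210}{913} + 86317 = \frac{2194989631}{913}$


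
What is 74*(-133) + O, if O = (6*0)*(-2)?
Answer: -9842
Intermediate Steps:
O = 0 (O = 0*(-2) = 0)
74*(-133) + O = 74*(-133) + 0 = -9842 + 0 = -9842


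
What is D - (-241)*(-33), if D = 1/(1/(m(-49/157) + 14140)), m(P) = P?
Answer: 971310/157 ≈ 6186.7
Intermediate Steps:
D = 2219931/157 (D = 1/(1/(-49/157 + 14140)) = 1/(1/(2219931/157)) = 1/(157/2219931) = 2219931/157 ≈ 14140.)
D - (-241)*(-33) = 2219931/157 - (-241)*(-33) = 2219931/157 - 1*7953 = 2219931/157 - 7953 = 971310/157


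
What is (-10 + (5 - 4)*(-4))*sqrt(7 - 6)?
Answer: -14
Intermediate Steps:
(-10 + (5 - 4)*(-4))*sqrt(7 - 6) = (-10 + 1*(-4))*sqrt(1) = (-10 - 4)*1 = -14*1 = -14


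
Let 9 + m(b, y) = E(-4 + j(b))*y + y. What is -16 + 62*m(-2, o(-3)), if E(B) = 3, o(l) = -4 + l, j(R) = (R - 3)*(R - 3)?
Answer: -2310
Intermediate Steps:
j(R) = (-3 + R)² (j(R) = (-3 + R)*(-3 + R) = (-3 + R)²)
m(b, y) = -9 + 4*y (m(b, y) = -9 + (3*y + y) = -9 + 4*y)
-16 + 62*m(-2, o(-3)) = -16 + 62*(-9 + 4*(-4 - 3)) = -16 + 62*(-9 + 4*(-7)) = -16 + 62*(-9 - 28) = -16 + 62*(-37) = -16 - 2294 = -2310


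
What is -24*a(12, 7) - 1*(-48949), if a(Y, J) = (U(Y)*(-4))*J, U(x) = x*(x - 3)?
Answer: 121525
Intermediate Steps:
U(x) = x*(-3 + x)
a(Y, J) = -4*J*Y*(-3 + Y) (a(Y, J) = ((Y*(-3 + Y))*(-4))*J = (-4*Y*(-3 + Y))*J = -4*J*Y*(-3 + Y))
-24*a(12, 7) - 1*(-48949) = -96*7*12*(3 - 1*12) - 1*(-48949) = -96*7*12*(3 - 12) + 48949 = -96*7*12*(-9) + 48949 = -24*(-3024) + 48949 = 72576 + 48949 = 121525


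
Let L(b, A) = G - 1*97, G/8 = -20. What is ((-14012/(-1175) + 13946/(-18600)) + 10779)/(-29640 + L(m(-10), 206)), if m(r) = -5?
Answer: -4716385633/13067978700 ≈ -0.36091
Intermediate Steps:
G = -160 (G = 8*(-20) = -160)
L(b, A) = -257 (L(b, A) = -160 - 1*97 = -160 - 97 = -257)
((-14012/(-1175) + 13946/(-18600)) + 10779)/(-29640 + L(m(-10), 206)) = ((-14012/(-1175) + 13946/(-18600)) + 10779)/(-29640 - 257) = ((-14012*(-1/1175) + 13946*(-1/18600)) + 10779)/(-29897) = ((14012/1175 - 6973/9300) + 10779)*(-1/29897) = (4884733/437100 + 10779)*(-1/29897) = (4716385633/437100)*(-1/29897) = -4716385633/13067978700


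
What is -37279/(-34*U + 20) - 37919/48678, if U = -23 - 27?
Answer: -134277703/5980440 ≈ -22.453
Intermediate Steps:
U = -50
-37279/(-34*U + 20) - 37919/48678 = -37279/(-34*(-50) + 20) - 37919/48678 = -37279/(1700 + 20) - 37919*1/48678 = -37279/1720 - 5417/6954 = -134277703/5980440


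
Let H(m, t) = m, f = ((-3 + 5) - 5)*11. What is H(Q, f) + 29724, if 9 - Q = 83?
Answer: 29650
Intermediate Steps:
Q = -74 (Q = 9 - 1*83 = 9 - 83 = -74)
f = -33 (f = (2 - 5)*11 = -3*11 = -33)
H(Q, f) + 29724 = -74 + 29724 = 29650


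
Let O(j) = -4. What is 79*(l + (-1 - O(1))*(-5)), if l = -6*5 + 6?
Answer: -3081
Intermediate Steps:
l = -24 (l = -2*15 + 6 = -30 + 6 = -24)
79*(l + (-1 - O(1))*(-5)) = 79*(-24 + (-1 - 1*(-4))*(-5)) = 79*(-24 + (-1 + 4)*(-5)) = 79*(-24 + 3*(-5)) = 79*(-24 - 15) = 79*(-39) = -3081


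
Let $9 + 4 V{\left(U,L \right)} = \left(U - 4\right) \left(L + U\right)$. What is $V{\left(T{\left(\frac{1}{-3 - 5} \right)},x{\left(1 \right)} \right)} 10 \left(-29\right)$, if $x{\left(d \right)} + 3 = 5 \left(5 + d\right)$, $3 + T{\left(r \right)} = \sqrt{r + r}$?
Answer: $\frac{102805}{8} - \frac{2465 i}{4} \approx 12851.0 - 616.25 i$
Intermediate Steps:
$T{\left(r \right)} = -3 + \sqrt{2} \sqrt{r}$ ($T{\left(r \right)} = -3 + \sqrt{r + r} = -3 + \sqrt{2 r} = -3 + \sqrt{2} \sqrt{r}$)
$x{\left(d \right)} = 22 + 5 d$ ($x{\left(d \right)} = -3 + 5 \left(5 + d\right) = -3 + \left(25 + 5 d\right) = 22 + 5 d$)
$V{\left(U,L \right)} = - \frac{9}{4} + \frac{\left(-4 + U\right) \left(L + U\right)}{4}$ ($V{\left(U,L \right)} = - \frac{9}{4} + \frac{\left(U - 4\right) \left(L + U\right)}{4} = - \frac{9}{4} + \frac{\left(-4 + U\right) \left(L + U\right)}{4}$)
$V{\left(T{\left(\frac{1}{-3 - 5} \right)},x{\left(1 \right)} \right)} 10 \left(-29\right) = \left(- \frac{9}{4} - \left(22 + 5 \cdot 1\right) - \left(-3 + \sqrt{2} \sqrt{\frac{1}{-3 - 5}}\right) + \frac{\left(-3 + \sqrt{2} \sqrt{\frac{1}{-3 - 5}}\right)^{2}}{4} + \frac{\left(22 + 5 \cdot 1\right) \left(-3 + \sqrt{2} \sqrt{\frac{1}{-3 - 5}}\right)}{4}\right) 10 \left(-29\right) = \left(- \frac{9}{4} - \left(22 + 5\right) - \left(-3 + \sqrt{2} \sqrt{\frac{1}{-8}}\right) + \frac{\left(-3 + \sqrt{2} \sqrt{\frac{1}{-8}}\right)^{2}}{4} + \frac{\left(22 + 5\right) \left(-3 + \sqrt{2} \sqrt{\frac{1}{-8}}\right)}{4}\right) 10 \left(-29\right) = \left(- \frac{9}{4} - 27 - \left(-3 + \sqrt{2} \sqrt{- \frac{1}{8}}\right) + \frac{\left(-3 + \sqrt{2} \sqrt{- \frac{1}{8}}\right)^{2}}{4} + \frac{1}{4} \cdot 27 \left(-3 + \sqrt{2} \sqrt{- \frac{1}{8}}\right)\right) 10 \left(-29\right) = \left(- \frac{9}{4} - 27 - \left(-3 + \sqrt{2} \frac{i \sqrt{2}}{4}\right) + \frac{\left(-3 + \sqrt{2} \frac{i \sqrt{2}}{4}\right)^{2}}{4} + \frac{1}{4} \cdot 27 \left(-3 + \sqrt{2} \frac{i \sqrt{2}}{4}\right)\right) 10 \left(-29\right) = \left(- \frac{9}{4} - 27 - \left(-3 + \frac{i}{2}\right) + \frac{\left(-3 + \frac{i}{2}\right)^{2}}{4} + \frac{1}{4} \cdot 27 \left(-3 + \frac{i}{2}\right)\right) 10 \left(-29\right) = \left(- \frac{9}{4} - 27 + \left(3 - \frac{i}{2}\right) + \frac{\left(-3 + \frac{i}{2}\right)^{2}}{4} - \left(\frac{81}{4} - \frac{27 i}{8}\right)\right) 10 \left(-29\right) = \left(- \frac{93}{2} + \frac{\left(-3 + \frac{i}{2}\right)^{2}}{4} + \frac{23 i}{8}\right) 10 \left(-29\right) = \left(-465 + \frac{5 \left(-3 + \frac{i}{2}\right)^{2}}{2} + \frac{115 i}{4}\right) \left(-29\right) = 13485 - \frac{3335 i}{4} - \frac{145 \left(-3 + \frac{i}{2}\right)^{2}}{2}$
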